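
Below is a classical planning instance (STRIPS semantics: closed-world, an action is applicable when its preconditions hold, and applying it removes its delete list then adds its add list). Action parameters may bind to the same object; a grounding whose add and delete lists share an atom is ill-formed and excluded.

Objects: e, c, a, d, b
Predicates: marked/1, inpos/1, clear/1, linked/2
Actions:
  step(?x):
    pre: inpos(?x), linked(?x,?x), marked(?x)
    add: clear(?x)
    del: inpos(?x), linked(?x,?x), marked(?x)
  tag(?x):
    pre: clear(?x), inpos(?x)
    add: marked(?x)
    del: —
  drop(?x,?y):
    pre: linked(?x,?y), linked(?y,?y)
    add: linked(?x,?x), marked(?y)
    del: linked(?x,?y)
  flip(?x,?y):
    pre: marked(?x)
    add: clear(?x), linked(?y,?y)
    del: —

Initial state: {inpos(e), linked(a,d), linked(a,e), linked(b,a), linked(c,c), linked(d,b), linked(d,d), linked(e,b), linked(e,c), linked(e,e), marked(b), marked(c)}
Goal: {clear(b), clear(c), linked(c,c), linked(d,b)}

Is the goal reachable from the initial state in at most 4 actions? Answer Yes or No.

Yes

1. flip(c,e)  →  {clear(c), inpos(e), linked(a,d), linked(a,e), linked(b,a), linked(c,c), linked(d,b), linked(d,d), linked(e,b), linked(e,c), linked(e,e), marked(b), marked(c)}
2. flip(b,e)  →  {clear(b), clear(c), inpos(e), linked(a,d), linked(a,e), linked(b,a), linked(c,c), linked(d,b), linked(d,d), linked(e,b), linked(e,c), linked(e,e), marked(b), marked(c)}
optimal plan length = 2; 2 ≤ 4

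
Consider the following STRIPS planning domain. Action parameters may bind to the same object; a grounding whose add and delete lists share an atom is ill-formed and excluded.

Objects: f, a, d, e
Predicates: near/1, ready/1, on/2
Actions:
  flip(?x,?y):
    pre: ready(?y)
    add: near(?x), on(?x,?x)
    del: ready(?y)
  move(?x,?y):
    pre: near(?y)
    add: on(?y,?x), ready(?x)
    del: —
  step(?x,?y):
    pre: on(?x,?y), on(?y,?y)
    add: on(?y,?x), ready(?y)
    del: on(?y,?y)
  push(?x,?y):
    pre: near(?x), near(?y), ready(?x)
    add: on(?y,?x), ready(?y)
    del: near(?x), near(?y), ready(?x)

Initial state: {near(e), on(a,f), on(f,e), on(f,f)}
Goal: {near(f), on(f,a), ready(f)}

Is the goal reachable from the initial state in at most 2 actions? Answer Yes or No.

1. move(f,e)  →  {near(e), on(a,f), on(e,f), on(f,e), on(f,f), ready(f)}
2. flip(f,f)  →  {near(e), near(f), on(a,f), on(e,f), on(f,e), on(f,f)}
3. step(a,f)  →  {near(e), near(f), on(a,f), on(e,f), on(f,a), on(f,e), ready(f)}
optimal plan length = 3; 3 > 2

No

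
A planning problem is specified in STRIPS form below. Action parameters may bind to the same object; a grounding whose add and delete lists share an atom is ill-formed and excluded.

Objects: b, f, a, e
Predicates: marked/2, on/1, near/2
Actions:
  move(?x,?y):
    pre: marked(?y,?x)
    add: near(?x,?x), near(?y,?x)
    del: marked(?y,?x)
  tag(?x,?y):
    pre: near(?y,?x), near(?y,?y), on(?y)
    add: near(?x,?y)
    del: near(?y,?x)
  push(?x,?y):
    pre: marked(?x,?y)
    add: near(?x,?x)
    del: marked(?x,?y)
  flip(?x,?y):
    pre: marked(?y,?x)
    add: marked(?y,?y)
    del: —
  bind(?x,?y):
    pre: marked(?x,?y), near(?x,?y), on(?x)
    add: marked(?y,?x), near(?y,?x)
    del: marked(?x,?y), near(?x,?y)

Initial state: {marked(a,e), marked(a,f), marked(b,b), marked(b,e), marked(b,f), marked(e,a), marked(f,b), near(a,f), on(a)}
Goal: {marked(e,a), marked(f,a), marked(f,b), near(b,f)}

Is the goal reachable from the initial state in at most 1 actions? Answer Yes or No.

No

1. move(f,b)  →  {marked(a,e), marked(a,f), marked(b,b), marked(b,e), marked(e,a), marked(f,b), near(a,f), near(b,f), near(f,f), on(a)}
2. bind(a,f)  →  {marked(a,e), marked(b,b), marked(b,e), marked(e,a), marked(f,a), marked(f,b), near(b,f), near(f,a), near(f,f), on(a)}
optimal plan length = 2; 2 > 1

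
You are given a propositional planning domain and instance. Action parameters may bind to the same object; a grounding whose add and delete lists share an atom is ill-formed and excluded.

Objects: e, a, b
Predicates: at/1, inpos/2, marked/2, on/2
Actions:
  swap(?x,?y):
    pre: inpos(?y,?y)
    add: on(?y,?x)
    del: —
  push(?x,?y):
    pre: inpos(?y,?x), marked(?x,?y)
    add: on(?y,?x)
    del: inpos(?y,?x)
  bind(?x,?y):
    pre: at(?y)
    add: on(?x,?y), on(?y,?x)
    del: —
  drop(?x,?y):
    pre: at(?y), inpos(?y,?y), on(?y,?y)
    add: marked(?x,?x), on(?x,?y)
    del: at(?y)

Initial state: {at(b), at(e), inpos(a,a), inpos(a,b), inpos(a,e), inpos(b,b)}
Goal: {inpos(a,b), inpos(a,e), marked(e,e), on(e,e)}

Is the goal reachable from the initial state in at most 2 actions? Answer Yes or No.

1. swap(b,b)  →  {at(b), at(e), inpos(a,a), inpos(a,b), inpos(a,e), inpos(b,b), on(b,b)}
2. bind(e,e)  →  {at(b), at(e), inpos(a,a), inpos(a,b), inpos(a,e), inpos(b,b), on(b,b), on(e,e)}
3. drop(e,b)  →  {at(e), inpos(a,a), inpos(a,b), inpos(a,e), inpos(b,b), marked(e,e), on(b,b), on(e,b), on(e,e)}
optimal plan length = 3; 3 > 2

No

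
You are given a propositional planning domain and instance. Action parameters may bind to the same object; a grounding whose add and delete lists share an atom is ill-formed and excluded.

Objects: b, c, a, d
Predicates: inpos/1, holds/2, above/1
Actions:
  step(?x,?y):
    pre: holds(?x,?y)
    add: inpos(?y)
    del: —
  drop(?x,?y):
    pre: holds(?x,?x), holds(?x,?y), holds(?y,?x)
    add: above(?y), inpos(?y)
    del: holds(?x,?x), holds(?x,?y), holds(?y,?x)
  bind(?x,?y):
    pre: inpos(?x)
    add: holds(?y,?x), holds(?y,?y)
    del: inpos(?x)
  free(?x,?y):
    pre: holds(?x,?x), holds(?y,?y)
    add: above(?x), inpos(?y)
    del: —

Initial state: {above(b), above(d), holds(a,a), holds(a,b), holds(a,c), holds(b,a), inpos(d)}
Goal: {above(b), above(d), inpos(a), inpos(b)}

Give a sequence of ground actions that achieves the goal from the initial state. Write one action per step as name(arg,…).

1. step(b,a)  →  {above(b), above(d), holds(a,a), holds(a,b), holds(a,c), holds(b,a), inpos(a), inpos(d)}
2. step(a,b)  →  {above(b), above(d), holds(a,a), holds(a,b), holds(a,c), holds(b,a), inpos(a), inpos(b), inpos(d)}

step(b,a); step(a,b)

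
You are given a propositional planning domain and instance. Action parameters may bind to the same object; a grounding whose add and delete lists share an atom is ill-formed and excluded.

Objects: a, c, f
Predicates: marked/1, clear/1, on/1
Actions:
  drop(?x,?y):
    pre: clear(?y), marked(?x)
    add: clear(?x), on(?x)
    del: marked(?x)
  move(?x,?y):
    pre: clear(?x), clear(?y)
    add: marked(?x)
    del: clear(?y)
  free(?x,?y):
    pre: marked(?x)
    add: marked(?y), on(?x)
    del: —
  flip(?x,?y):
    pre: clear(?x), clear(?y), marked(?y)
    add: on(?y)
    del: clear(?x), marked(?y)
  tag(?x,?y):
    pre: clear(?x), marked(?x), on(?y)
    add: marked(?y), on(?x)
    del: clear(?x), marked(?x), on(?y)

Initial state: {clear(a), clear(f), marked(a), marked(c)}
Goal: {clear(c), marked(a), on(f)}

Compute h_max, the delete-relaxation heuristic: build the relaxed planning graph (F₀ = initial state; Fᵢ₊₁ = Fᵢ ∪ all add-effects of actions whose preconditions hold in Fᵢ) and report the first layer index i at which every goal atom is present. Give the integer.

F0 = init (4 atoms)
F1 = F0 ∪ {clear(c), marked(f), on(a), on(c)}  (8 atoms)
F2 = F1 ∪ {on(f)}  (9 atoms)
goal ⊆ F2  ⇒  h_max = 2

2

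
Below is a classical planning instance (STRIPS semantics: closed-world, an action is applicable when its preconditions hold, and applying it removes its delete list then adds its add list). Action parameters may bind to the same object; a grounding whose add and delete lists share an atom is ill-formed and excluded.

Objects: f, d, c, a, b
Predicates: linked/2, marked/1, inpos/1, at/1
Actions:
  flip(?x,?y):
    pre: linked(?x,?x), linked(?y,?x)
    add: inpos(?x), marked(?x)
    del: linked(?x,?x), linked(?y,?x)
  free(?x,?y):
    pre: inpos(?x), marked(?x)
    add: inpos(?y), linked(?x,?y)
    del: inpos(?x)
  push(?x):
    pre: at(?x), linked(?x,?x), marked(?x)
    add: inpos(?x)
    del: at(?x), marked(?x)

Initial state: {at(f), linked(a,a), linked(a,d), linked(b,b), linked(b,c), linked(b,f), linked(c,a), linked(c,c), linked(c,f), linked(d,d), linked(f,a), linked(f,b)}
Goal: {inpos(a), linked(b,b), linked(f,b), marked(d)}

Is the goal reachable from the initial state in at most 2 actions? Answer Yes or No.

1. flip(d,d)  →  {at(f), inpos(d), linked(a,a), linked(a,d), linked(b,b), linked(b,c), linked(b,f), linked(c,a), linked(c,c), linked(c,f), linked(f,a), linked(f,b), marked(d)}
2. flip(a,f)  →  {at(f), inpos(a), inpos(d), linked(a,d), linked(b,b), linked(b,c), linked(b,f), linked(c,a), linked(c,c), linked(c,f), linked(f,b), marked(a), marked(d)}
optimal plan length = 2; 2 ≤ 2

Yes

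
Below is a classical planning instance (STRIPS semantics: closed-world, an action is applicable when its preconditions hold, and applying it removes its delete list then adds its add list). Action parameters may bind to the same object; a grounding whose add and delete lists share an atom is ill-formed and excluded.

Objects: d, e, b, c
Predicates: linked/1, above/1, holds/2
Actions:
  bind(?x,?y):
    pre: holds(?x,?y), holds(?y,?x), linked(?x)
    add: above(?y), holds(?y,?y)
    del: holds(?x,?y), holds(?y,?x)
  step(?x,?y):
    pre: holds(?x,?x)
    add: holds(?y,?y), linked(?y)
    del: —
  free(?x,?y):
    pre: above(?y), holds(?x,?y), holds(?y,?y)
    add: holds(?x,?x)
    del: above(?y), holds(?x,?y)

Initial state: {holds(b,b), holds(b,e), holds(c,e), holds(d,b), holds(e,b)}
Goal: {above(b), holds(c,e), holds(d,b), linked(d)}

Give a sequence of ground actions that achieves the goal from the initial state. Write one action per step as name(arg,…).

step(b,d); step(d,e); bind(e,b)

1. step(b,d)  →  {holds(b,b), holds(b,e), holds(c,e), holds(d,b), holds(d,d), holds(e,b), linked(d)}
2. step(d,e)  →  {holds(b,b), holds(b,e), holds(c,e), holds(d,b), holds(d,d), holds(e,b), holds(e,e), linked(d), linked(e)}
3. bind(e,b)  →  {above(b), holds(b,b), holds(c,e), holds(d,b), holds(d,d), holds(e,e), linked(d), linked(e)}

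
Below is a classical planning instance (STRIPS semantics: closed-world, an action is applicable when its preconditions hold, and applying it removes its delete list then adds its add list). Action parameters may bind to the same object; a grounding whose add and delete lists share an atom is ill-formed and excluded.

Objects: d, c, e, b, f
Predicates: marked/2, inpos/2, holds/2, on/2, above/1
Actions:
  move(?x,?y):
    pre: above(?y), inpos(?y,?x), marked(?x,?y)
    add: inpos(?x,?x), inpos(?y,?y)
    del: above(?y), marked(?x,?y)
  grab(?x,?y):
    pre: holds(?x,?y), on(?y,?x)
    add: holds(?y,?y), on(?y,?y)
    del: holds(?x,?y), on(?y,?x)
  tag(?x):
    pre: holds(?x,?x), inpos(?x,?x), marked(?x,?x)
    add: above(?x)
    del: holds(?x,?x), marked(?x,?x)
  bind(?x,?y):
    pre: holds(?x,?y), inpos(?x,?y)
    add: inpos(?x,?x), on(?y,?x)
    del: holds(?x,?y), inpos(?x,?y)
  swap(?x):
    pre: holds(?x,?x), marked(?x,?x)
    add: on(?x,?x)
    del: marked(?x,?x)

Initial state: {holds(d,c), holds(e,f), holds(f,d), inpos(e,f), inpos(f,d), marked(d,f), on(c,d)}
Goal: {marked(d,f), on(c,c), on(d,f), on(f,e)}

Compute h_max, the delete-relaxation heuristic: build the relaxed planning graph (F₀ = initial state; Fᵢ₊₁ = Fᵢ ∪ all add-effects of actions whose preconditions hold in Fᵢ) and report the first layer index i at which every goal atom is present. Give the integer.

F0 = init (7 atoms)
F1 = F0 ∪ {holds(c,c), inpos(e,e), inpos(f,f), on(c,c), on(d,f), on(f,e)}  (13 atoms)
goal ⊆ F1  ⇒  h_max = 1

1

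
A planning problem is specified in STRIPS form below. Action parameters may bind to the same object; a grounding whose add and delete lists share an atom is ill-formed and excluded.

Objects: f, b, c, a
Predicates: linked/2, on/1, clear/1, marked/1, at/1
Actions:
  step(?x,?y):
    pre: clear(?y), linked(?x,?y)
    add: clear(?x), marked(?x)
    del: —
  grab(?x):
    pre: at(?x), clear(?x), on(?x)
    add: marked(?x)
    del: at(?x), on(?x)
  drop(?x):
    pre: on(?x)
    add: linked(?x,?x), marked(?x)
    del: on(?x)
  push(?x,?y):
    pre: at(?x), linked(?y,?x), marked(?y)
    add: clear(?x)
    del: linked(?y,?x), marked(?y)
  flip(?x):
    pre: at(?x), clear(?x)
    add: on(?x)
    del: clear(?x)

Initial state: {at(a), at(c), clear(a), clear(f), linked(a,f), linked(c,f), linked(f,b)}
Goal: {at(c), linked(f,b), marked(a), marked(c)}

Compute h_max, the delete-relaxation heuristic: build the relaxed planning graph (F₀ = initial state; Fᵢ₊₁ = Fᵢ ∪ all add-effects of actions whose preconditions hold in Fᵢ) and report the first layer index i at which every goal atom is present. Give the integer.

F0 = init (7 atoms)
F1 = F0 ∪ {clear(c), marked(a), marked(c), on(a)}  (11 atoms)
goal ⊆ F1  ⇒  h_max = 1

1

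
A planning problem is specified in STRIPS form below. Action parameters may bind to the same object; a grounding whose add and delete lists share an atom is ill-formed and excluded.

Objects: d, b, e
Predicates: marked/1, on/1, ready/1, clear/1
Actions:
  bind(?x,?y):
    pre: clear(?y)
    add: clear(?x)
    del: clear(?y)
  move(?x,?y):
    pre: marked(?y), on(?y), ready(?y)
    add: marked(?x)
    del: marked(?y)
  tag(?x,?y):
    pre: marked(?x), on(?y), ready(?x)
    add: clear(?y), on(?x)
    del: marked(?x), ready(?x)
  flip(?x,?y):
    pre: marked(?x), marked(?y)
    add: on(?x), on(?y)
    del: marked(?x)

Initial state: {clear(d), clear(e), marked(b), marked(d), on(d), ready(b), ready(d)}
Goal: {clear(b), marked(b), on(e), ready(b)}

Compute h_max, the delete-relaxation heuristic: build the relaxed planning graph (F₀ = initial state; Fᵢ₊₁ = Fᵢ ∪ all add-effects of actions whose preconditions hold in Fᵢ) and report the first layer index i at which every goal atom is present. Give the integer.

F0 = init (7 atoms)
F1 = F0 ∪ {clear(b), marked(e), on(b)}  (10 atoms)
F2 = F1 ∪ {on(e)}  (11 atoms)
goal ⊆ F2  ⇒  h_max = 2

2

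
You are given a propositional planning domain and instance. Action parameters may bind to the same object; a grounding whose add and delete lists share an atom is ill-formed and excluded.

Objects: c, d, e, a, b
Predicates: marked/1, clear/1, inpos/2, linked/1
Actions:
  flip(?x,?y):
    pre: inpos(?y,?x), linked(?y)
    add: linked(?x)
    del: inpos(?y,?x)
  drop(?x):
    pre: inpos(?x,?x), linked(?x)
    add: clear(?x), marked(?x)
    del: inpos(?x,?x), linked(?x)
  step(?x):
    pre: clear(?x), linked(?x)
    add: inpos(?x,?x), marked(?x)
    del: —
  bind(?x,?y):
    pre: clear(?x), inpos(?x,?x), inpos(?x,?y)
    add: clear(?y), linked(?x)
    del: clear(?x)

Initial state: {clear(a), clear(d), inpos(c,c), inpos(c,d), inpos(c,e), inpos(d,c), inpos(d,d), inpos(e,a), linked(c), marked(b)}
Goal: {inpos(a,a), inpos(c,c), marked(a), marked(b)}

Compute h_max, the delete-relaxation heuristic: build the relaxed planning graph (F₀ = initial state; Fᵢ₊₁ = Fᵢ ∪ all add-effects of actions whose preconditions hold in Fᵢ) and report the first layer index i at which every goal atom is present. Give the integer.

3

F0 = init (10 atoms)
F1 = F0 ∪ {clear(c), linked(d), linked(e), marked(c)}  (14 atoms)
F2 = F1 ∪ {clear(e), linked(a), marked(d)}  (17 atoms)
F3 = F2 ∪ {inpos(a,a), inpos(e,e), marked(a), marked(e)}  (21 atoms)
goal ⊆ F3  ⇒  h_max = 3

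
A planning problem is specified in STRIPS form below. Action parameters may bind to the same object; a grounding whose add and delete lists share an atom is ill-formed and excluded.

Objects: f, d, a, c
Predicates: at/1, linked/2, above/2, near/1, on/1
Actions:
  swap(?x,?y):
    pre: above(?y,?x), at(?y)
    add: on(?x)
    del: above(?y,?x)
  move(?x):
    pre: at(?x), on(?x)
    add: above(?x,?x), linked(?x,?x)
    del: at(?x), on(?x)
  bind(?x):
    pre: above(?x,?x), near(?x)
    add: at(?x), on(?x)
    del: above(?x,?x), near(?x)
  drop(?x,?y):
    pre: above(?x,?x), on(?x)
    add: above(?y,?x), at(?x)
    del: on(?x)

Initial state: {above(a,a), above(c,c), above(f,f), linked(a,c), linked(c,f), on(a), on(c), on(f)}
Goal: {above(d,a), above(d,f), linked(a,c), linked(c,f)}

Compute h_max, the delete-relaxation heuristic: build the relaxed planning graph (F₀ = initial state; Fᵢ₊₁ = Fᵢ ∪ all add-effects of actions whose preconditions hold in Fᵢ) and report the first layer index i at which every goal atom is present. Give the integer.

1

F0 = init (8 atoms)
F1 = F0 ∪ {above(a,c), above(a,f), above(c,a), above(c,f), above(d,a), above(d,c), above(d,f), above(f,a), above(f,c), at(a), at(c), at(f)}  (20 atoms)
goal ⊆ F1  ⇒  h_max = 1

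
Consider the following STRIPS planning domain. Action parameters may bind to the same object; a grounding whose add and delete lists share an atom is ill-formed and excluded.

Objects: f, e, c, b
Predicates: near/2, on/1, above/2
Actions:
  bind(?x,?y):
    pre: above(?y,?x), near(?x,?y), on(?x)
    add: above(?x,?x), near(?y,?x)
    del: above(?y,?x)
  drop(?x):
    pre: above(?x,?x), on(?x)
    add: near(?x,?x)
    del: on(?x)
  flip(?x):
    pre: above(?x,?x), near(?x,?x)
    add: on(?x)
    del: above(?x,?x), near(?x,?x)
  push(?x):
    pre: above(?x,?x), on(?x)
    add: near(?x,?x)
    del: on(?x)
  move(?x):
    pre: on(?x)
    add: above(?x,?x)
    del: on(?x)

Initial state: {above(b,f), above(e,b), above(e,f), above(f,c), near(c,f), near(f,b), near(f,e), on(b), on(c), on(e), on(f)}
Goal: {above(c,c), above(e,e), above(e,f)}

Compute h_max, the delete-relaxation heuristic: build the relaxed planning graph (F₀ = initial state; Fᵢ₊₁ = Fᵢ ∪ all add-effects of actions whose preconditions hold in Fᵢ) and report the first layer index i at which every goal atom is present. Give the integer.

F0 = init (11 atoms)
F1 = F0 ∪ {above(b,b), above(c,c), above(e,e), above(f,f), near(b,f), near(e,f), near(f,c)}  (18 atoms)
goal ⊆ F1  ⇒  h_max = 1

1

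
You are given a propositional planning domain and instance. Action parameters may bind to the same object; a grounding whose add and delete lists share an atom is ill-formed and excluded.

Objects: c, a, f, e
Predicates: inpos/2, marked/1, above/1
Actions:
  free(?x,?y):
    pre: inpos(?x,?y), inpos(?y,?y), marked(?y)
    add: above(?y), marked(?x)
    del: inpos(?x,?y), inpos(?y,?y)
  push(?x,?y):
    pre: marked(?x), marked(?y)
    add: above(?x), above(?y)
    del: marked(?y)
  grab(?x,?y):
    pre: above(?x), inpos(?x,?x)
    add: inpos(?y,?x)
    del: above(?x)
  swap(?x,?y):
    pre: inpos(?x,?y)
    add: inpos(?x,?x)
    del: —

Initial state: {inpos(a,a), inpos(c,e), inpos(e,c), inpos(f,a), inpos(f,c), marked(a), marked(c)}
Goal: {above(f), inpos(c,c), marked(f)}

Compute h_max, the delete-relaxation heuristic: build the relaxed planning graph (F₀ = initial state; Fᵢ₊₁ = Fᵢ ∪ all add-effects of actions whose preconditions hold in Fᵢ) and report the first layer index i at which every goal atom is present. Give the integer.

2

F0 = init (7 atoms)
F1 = F0 ∪ {above(a), above(c), inpos(c,c), inpos(e,e), inpos(f,f), marked(f)}  (13 atoms)
F2 = F1 ∪ {above(f), inpos(a,c), inpos(c,a), inpos(e,a), marked(e)}  (18 atoms)
goal ⊆ F2  ⇒  h_max = 2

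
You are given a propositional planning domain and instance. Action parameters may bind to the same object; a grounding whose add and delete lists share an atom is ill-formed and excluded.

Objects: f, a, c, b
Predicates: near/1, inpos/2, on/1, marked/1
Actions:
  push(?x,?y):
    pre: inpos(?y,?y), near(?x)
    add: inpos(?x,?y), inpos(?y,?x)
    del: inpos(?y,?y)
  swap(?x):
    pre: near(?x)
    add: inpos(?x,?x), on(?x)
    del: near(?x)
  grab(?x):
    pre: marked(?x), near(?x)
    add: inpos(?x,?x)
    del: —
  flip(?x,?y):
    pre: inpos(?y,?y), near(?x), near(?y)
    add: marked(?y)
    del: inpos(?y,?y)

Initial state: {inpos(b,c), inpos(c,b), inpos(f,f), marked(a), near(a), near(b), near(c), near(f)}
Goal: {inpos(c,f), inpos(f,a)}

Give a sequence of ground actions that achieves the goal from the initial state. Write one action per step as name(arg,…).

1. push(a,f)  →  {inpos(a,f), inpos(b,c), inpos(c,b), inpos(f,a), marked(a), near(a), near(b), near(c), near(f)}
2. swap(f)  →  {inpos(a,f), inpos(b,c), inpos(c,b), inpos(f,a), inpos(f,f), marked(a), near(a), near(b), near(c), on(f)}
3. push(c,f)  →  {inpos(a,f), inpos(b,c), inpos(c,b), inpos(c,f), inpos(f,a), inpos(f,c), marked(a), near(a), near(b), near(c), on(f)}

push(a,f); swap(f); push(c,f)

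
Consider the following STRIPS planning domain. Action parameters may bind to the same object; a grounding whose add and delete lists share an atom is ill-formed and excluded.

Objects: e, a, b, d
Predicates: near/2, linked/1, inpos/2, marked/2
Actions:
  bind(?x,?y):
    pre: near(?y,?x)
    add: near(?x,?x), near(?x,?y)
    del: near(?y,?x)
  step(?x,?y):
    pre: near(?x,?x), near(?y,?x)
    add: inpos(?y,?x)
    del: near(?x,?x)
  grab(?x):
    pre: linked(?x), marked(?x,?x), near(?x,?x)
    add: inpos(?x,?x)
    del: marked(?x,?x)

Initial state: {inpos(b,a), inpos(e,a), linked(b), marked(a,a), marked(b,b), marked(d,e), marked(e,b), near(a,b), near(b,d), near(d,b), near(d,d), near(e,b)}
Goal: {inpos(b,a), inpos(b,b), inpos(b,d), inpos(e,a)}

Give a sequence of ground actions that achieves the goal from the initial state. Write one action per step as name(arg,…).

bind(b,e); step(b,b); step(d,b)

1. bind(b,e)  →  {inpos(b,a), inpos(e,a), linked(b), marked(a,a), marked(b,b), marked(d,e), marked(e,b), near(a,b), near(b,b), near(b,d), near(b,e), near(d,b), near(d,d)}
2. step(b,b)  →  {inpos(b,a), inpos(b,b), inpos(e,a), linked(b), marked(a,a), marked(b,b), marked(d,e), marked(e,b), near(a,b), near(b,d), near(b,e), near(d,b), near(d,d)}
3. step(d,b)  →  {inpos(b,a), inpos(b,b), inpos(b,d), inpos(e,a), linked(b), marked(a,a), marked(b,b), marked(d,e), marked(e,b), near(a,b), near(b,d), near(b,e), near(d,b)}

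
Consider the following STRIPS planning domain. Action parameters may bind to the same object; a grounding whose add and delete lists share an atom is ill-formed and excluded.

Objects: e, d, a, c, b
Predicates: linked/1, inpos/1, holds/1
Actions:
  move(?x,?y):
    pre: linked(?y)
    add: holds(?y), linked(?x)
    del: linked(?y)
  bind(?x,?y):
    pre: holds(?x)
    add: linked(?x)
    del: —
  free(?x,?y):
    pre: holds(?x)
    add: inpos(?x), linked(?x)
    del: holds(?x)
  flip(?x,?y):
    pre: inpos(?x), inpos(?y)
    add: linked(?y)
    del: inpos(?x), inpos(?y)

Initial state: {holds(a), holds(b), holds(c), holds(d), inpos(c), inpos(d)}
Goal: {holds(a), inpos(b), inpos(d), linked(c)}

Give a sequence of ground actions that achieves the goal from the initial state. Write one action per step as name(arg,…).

1. bind(c,e)  →  {holds(a), holds(b), holds(c), holds(d), inpos(c), inpos(d), linked(c)}
2. free(b,e)  →  {holds(a), holds(c), holds(d), inpos(b), inpos(c), inpos(d), linked(b), linked(c)}

bind(c,e); free(b,e)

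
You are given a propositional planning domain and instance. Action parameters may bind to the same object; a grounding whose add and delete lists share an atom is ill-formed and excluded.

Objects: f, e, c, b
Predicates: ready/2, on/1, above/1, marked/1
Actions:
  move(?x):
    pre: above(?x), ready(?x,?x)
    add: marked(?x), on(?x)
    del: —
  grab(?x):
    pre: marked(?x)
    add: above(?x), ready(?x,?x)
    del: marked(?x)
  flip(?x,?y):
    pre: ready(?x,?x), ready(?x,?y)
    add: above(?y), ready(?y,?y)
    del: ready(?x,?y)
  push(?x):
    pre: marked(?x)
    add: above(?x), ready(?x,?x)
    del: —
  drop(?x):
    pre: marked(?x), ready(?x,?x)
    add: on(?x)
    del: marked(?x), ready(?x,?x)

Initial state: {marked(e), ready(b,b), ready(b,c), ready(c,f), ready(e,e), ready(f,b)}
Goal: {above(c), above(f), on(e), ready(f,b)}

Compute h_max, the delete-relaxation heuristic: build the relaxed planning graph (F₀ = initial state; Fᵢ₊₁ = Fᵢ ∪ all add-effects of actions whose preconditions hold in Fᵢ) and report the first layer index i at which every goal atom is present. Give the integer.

2

F0 = init (6 atoms)
F1 = F0 ∪ {above(c), above(e), on(e), ready(c,c)}  (10 atoms)
F2 = F1 ∪ {above(f), marked(c), on(c), ready(f,f)}  (14 atoms)
goal ⊆ F2  ⇒  h_max = 2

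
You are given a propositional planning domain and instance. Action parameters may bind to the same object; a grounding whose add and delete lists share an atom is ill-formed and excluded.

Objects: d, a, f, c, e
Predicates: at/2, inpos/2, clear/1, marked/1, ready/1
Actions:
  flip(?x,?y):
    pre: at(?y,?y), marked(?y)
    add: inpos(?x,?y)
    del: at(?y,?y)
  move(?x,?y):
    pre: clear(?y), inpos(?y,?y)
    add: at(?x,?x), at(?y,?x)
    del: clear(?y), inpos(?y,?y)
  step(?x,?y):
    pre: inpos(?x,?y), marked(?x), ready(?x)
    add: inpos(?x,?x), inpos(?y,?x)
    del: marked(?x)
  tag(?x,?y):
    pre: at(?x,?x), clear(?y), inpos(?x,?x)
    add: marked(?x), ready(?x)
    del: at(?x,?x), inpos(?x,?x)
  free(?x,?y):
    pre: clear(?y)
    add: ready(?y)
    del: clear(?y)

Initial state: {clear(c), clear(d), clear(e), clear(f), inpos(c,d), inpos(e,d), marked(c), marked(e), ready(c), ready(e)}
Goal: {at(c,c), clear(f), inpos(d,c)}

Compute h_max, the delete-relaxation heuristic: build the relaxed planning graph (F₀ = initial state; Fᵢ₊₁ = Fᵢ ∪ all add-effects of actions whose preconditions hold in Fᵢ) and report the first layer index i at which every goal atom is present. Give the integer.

2

F0 = init (10 atoms)
F1 = F0 ∪ {inpos(c,c), inpos(d,c), inpos(d,e), inpos(e,e), ready(d), ready(f)}  (16 atoms)
F2 = F1 ∪ {at(a,a), at(c,a), at(c,c), at(c,d), at(c,e), at(c,f), at(d,d), at(e,a), at(e,c), at(e,d), at(e,e), at(e,f), at(f,f)}  (29 atoms)
goal ⊆ F2  ⇒  h_max = 2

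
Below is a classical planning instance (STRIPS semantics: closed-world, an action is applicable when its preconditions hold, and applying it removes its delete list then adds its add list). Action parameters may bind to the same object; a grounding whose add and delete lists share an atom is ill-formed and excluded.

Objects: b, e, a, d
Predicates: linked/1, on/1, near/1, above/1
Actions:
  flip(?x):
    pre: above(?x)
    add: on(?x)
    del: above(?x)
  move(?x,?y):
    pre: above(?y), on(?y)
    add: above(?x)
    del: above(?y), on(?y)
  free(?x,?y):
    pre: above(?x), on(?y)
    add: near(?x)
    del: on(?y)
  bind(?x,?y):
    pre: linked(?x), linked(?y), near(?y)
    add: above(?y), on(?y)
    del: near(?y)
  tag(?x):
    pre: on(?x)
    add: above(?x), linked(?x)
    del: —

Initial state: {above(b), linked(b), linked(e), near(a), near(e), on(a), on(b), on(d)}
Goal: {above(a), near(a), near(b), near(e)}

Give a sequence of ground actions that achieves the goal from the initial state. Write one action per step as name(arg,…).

free(b,b); tag(a)

1. free(b,b)  →  {above(b), linked(b), linked(e), near(a), near(b), near(e), on(a), on(d)}
2. tag(a)  →  {above(a), above(b), linked(a), linked(b), linked(e), near(a), near(b), near(e), on(a), on(d)}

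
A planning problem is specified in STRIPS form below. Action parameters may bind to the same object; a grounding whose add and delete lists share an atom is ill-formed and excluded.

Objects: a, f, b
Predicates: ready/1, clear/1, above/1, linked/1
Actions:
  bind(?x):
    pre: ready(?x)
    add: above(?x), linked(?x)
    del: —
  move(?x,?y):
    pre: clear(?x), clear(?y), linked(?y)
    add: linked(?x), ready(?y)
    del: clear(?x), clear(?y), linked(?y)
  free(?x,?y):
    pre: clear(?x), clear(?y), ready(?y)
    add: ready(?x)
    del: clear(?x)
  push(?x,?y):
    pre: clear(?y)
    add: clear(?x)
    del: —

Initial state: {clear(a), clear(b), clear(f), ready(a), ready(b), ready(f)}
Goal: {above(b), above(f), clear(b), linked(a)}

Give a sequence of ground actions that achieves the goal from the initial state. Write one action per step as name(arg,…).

bind(a); bind(f); bind(b)

1. bind(a)  →  {above(a), clear(a), clear(b), clear(f), linked(a), ready(a), ready(b), ready(f)}
2. bind(f)  →  {above(a), above(f), clear(a), clear(b), clear(f), linked(a), linked(f), ready(a), ready(b), ready(f)}
3. bind(b)  →  {above(a), above(b), above(f), clear(a), clear(b), clear(f), linked(a), linked(b), linked(f), ready(a), ready(b), ready(f)}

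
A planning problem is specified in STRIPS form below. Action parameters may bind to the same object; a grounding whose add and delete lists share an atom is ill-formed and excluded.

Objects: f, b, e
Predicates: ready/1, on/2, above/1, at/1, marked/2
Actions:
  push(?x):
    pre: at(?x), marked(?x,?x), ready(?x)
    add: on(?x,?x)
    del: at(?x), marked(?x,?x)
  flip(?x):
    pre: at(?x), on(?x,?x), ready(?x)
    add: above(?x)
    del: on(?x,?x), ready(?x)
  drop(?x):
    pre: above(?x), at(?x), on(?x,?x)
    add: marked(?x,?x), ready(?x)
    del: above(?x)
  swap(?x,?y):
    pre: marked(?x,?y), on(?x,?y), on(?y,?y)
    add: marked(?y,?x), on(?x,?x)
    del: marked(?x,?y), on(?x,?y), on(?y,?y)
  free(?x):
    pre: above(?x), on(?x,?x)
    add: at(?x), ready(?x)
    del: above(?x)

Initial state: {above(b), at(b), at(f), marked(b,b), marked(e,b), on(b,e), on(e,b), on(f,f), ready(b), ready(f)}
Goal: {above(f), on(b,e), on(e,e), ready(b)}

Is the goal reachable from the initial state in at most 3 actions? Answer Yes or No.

Yes

1. push(b)  →  {above(b), at(f), marked(e,b), on(b,b), on(b,e), on(e,b), on(f,f), ready(b), ready(f)}
2. flip(f)  →  {above(b), above(f), at(f), marked(e,b), on(b,b), on(b,e), on(e,b), ready(b)}
3. swap(e,b)  →  {above(b), above(f), at(f), marked(b,e), on(b,e), on(e,e), ready(b)}
optimal plan length = 3; 3 ≤ 3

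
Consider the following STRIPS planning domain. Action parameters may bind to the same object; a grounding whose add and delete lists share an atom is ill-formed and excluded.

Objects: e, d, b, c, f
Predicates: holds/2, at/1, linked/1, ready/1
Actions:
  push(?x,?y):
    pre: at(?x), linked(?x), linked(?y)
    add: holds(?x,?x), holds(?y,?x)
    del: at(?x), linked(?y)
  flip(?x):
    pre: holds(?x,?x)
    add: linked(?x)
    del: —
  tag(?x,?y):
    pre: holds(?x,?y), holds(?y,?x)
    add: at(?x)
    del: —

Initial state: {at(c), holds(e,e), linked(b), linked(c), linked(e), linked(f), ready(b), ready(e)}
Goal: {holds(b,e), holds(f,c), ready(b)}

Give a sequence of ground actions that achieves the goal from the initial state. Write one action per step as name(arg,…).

push(c,f); tag(e,e); push(e,b)

1. push(c,f)  →  {holds(c,c), holds(e,e), holds(f,c), linked(b), linked(c), linked(e), ready(b), ready(e)}
2. tag(e,e)  →  {at(e), holds(c,c), holds(e,e), holds(f,c), linked(b), linked(c), linked(e), ready(b), ready(e)}
3. push(e,b)  →  {holds(b,e), holds(c,c), holds(e,e), holds(f,c), linked(c), linked(e), ready(b), ready(e)}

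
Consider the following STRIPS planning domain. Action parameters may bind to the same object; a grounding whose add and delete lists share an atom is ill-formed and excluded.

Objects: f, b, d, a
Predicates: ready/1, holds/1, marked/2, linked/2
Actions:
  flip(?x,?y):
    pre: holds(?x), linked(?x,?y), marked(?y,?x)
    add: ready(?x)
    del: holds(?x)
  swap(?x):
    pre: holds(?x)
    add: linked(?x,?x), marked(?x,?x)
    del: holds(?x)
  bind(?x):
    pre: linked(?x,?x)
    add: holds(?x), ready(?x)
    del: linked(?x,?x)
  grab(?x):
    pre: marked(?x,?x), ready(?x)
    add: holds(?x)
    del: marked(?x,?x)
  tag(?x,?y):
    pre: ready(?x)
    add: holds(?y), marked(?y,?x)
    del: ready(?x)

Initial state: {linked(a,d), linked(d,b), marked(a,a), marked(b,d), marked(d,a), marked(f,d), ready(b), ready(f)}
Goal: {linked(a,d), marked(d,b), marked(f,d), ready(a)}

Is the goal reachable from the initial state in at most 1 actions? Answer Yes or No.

No

1. tag(f,a)  →  {holds(a), linked(a,d), linked(d,b), marked(a,a), marked(a,f), marked(b,d), marked(d,a), marked(f,d), ready(b)}
2. flip(a,d)  →  {linked(a,d), linked(d,b), marked(a,a), marked(a,f), marked(b,d), marked(d,a), marked(f,d), ready(a), ready(b)}
3. tag(b,d)  →  {holds(d), linked(a,d), linked(d,b), marked(a,a), marked(a,f), marked(b,d), marked(d,a), marked(d,b), marked(f,d), ready(a)}
optimal plan length = 3; 3 > 1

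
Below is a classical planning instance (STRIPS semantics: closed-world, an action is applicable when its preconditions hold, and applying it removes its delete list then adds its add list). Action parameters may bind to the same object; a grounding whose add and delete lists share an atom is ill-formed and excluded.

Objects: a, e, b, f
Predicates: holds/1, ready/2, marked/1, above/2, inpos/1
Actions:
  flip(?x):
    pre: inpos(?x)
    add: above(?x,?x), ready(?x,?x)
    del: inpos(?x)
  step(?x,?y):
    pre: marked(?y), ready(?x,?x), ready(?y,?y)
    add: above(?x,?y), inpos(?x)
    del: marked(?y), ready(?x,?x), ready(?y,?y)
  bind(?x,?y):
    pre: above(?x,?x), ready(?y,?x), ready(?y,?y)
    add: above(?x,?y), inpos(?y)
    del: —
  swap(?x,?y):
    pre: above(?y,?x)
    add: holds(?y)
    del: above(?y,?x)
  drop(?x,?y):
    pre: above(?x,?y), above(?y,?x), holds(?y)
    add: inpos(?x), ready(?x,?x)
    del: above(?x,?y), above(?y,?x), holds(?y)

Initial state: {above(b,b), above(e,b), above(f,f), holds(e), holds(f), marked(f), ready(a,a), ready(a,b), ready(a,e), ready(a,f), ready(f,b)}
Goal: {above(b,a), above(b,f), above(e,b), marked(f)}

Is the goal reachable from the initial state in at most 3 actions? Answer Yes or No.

1. bind(b,a)  →  {above(b,a), above(b,b), above(e,b), above(f,f), holds(e), holds(f), inpos(a), marked(f), ready(a,a), ready(a,b), ready(a,e), ready(a,f), ready(f,b)}
2. drop(f,f)  →  {above(b,a), above(b,b), above(e,b), holds(e), inpos(a), inpos(f), marked(f), ready(a,a), ready(a,b), ready(a,e), ready(a,f), ready(f,b), ready(f,f)}
3. bind(b,f)  →  {above(b,a), above(b,b), above(b,f), above(e,b), holds(e), inpos(a), inpos(f), marked(f), ready(a,a), ready(a,b), ready(a,e), ready(a,f), ready(f,b), ready(f,f)}
optimal plan length = 3; 3 ≤ 3

Yes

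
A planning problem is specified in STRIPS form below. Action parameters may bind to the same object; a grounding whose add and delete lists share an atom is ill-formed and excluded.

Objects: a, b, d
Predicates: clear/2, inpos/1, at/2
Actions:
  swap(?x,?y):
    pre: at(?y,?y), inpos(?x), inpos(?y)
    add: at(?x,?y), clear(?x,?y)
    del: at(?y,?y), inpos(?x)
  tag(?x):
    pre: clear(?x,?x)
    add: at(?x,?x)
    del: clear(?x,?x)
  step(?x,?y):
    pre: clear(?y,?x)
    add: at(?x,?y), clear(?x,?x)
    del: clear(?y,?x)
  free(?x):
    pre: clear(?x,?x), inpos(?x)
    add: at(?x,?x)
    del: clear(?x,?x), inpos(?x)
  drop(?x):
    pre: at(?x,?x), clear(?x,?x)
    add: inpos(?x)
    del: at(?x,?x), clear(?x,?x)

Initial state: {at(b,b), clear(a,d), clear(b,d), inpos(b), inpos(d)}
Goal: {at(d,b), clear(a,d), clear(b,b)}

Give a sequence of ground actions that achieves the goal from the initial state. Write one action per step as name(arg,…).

swap(d,b); step(b,d)

1. swap(d,b)  →  {at(d,b), clear(a,d), clear(b,d), clear(d,b), inpos(b)}
2. step(b,d)  →  {at(b,d), at(d,b), clear(a,d), clear(b,b), clear(b,d), inpos(b)}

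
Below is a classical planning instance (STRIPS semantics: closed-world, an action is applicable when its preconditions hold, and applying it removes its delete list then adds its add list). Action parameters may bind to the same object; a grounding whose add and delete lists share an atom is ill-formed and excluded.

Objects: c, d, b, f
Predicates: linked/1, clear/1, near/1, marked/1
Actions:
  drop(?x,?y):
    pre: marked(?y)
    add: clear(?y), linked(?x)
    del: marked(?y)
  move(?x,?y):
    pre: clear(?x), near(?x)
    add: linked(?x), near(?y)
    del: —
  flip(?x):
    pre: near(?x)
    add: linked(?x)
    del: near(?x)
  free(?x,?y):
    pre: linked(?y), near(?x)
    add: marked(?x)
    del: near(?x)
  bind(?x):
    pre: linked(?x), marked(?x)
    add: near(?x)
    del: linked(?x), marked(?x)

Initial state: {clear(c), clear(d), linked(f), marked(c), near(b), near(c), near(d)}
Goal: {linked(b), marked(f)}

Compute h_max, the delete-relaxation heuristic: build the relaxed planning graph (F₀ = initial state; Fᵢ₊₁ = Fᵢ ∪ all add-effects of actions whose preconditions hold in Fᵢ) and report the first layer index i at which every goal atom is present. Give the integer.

F0 = init (7 atoms)
F1 = F0 ∪ {linked(b), linked(c), linked(d), marked(b), marked(d), near(f)}  (13 atoms)
F2 = F1 ∪ {clear(b), marked(f)}  (15 atoms)
goal ⊆ F2  ⇒  h_max = 2

2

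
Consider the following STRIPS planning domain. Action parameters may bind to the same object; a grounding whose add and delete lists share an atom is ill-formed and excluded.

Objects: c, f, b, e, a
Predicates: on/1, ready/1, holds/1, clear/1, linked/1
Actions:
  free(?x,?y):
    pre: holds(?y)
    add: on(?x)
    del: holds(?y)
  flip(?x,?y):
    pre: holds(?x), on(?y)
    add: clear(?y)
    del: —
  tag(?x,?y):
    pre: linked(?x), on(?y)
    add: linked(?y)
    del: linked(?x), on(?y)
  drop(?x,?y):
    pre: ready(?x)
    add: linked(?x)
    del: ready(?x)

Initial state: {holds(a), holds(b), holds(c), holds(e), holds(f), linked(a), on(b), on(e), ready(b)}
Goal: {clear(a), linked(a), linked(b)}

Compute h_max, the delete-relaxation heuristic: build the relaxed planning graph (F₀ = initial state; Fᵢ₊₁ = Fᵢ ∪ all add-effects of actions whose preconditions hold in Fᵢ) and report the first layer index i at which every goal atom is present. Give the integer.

2

F0 = init (9 atoms)
F1 = F0 ∪ {clear(b), clear(e), linked(b), linked(e), on(a), on(c), on(f)}  (16 atoms)
F2 = F1 ∪ {clear(a), clear(c), clear(f), linked(c), linked(f)}  (21 atoms)
goal ⊆ F2  ⇒  h_max = 2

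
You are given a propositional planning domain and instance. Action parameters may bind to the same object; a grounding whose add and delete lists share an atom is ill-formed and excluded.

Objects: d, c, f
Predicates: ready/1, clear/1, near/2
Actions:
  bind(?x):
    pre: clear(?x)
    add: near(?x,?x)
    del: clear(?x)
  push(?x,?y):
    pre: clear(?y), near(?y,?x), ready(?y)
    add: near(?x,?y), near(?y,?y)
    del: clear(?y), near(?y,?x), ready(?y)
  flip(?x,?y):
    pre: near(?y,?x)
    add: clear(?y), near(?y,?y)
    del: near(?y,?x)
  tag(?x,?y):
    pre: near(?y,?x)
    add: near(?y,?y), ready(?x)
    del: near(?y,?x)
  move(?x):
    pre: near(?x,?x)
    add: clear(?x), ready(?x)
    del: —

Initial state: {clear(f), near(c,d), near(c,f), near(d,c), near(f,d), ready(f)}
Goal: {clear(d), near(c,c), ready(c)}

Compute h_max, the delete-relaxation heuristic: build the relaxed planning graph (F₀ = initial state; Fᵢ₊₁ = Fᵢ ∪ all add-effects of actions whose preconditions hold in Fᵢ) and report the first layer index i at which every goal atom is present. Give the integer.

1

F0 = init (6 atoms)
F1 = F0 ∪ {clear(c), clear(d), near(c,c), near(d,d), near(d,f), near(f,f), ready(c), ready(d)}  (14 atoms)
goal ⊆ F1  ⇒  h_max = 1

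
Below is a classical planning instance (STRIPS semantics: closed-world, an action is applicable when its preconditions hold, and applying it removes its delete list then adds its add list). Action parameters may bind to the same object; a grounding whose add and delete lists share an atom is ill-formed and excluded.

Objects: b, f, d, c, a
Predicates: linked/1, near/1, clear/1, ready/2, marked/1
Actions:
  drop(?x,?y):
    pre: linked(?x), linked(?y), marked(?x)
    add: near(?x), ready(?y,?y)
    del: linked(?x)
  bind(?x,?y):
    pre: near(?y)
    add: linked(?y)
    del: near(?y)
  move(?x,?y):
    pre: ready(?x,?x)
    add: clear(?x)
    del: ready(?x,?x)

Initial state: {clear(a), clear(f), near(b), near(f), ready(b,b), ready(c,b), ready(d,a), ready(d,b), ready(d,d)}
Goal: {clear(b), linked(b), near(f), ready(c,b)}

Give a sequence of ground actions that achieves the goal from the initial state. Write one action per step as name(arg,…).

bind(b,b); move(b,b)

1. bind(b,b)  →  {clear(a), clear(f), linked(b), near(f), ready(b,b), ready(c,b), ready(d,a), ready(d,b), ready(d,d)}
2. move(b,b)  →  {clear(a), clear(b), clear(f), linked(b), near(f), ready(c,b), ready(d,a), ready(d,b), ready(d,d)}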